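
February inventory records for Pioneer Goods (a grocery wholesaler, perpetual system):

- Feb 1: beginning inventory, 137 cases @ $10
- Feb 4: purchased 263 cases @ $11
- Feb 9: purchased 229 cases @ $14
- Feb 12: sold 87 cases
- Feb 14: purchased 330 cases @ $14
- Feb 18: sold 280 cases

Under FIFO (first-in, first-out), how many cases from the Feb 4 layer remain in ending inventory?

33

Feb 12, 87 sold [FIFO — oldest first]: 87 @ $10 = $870
Feb 18, 280 sold [FIFO — oldest first]: 50 @ $10 + 230 @ $11 = $3,030
Total COGS = $870 + $3,030 = $3,900
Ending inventory: 33 @ $11 + 229 @ $14 + 330 @ $14 = $8,189
Check: goods available $12,089 = COGS $3,900 + ending $8,189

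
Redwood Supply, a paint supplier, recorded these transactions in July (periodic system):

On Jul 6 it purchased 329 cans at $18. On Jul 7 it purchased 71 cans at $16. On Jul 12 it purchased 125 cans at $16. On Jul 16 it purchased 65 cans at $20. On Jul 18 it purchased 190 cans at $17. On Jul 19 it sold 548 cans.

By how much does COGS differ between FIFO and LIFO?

FIFO COGS: 329 @ $18 + 71 @ $16 + 125 @ $16 + 23 @ $20 = $9,518
LIFO COGS: 190 @ $17 + 65 @ $20 + 125 @ $16 + 71 @ $16 + 97 @ $18 = $9,412
Difference = |$9,518 − $9,412| = $106

$106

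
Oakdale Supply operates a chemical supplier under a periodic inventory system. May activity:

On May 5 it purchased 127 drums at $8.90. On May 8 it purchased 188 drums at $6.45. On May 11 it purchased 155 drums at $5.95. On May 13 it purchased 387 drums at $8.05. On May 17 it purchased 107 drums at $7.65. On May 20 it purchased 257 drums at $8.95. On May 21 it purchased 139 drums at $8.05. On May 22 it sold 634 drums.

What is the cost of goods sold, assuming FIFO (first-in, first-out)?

May 22, 634 sold [FIFO — oldest first]: 127 @ $8.90 + 188 @ $6.45 + 155 @ $5.95 + 164 @ $8.05 = $4,585.35
Ending inventory: 223 @ $8.05 + 107 @ $7.65 + 257 @ $8.95 + 139 @ $8.05 = $6,032.80
Check: goods available $10,618.15 = COGS $4,585.35 + ending $6,032.80

COGS = $4,585.35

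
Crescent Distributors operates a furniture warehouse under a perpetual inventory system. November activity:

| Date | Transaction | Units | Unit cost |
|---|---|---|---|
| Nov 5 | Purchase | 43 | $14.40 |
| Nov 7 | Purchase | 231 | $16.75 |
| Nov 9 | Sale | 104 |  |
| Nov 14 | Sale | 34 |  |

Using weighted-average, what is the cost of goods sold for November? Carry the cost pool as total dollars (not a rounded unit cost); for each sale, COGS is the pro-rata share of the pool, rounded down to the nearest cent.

After Nov 5: 43 on hand, pool $619.20 (≈ $14.4000 each)
After Nov 7: 274 on hand, pool $4,488.45 (≈ $16.3812 each)
Nov 9, sell 104: 104/274 × $4,488.45 → $1,703.64
Nov 14, sell 34: 34/170 × $2,784.81 → $556.96
Total COGS = $1,703.64 + $556.96 = $2,260.60
Ending inventory (cost pool remaining) = $2,227.85
Check: goods available $4,488.45 = COGS $2,260.60 + ending $2,227.85

COGS = $2,260.60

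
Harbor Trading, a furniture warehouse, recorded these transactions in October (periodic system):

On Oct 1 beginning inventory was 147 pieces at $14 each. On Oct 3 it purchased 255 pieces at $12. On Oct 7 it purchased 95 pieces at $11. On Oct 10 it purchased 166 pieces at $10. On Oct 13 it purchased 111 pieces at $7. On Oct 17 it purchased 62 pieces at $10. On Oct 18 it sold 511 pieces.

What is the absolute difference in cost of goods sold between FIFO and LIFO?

$1,277

FIFO COGS: 147 @ $14 + 255 @ $12 + 95 @ $11 + 14 @ $10 = $6,303
LIFO COGS: 62 @ $10 + 111 @ $7 + 166 @ $10 + 95 @ $11 + 77 @ $12 = $5,026
Difference = |$6,303 − $5,026| = $1,277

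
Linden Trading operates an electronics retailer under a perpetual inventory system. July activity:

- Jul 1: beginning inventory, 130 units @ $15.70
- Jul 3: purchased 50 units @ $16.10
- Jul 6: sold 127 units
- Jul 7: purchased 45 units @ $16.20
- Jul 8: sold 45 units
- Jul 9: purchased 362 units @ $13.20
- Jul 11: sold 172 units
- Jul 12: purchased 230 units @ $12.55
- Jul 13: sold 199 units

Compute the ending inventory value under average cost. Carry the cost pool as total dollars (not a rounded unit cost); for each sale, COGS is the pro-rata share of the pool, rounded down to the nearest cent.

Ending inventory = $3,580.36

After Jul 1: 130 on hand, pool $2,041.00 (≈ $15.7000 each)
After Jul 3: 180 on hand, pool $2,846.00 (≈ $15.8111 each)
Jul 6, sell 127: 127/180 × $2,846.00 → $2,008.01
After Jul 7: 98 on hand, pool $1,566.99 (≈ $15.9897 each)
Jul 8, sell 45: 45/98 × $1,566.99 → $719.53
After Jul 9: 415 on hand, pool $5,625.86 (≈ $13.5563 each)
Jul 11, sell 172: 172/415 × $5,625.86 → $2,331.68
After Jul 12: 473 on hand, pool $6,180.68 (≈ $13.0670 each)
Jul 13, sell 199: 199/473 × $6,180.68 → $2,600.32
Total COGS = $2,008.01 + $719.53 + $2,331.68 + $2,600.32 = $7,659.54
Ending inventory (cost pool remaining) = $3,580.36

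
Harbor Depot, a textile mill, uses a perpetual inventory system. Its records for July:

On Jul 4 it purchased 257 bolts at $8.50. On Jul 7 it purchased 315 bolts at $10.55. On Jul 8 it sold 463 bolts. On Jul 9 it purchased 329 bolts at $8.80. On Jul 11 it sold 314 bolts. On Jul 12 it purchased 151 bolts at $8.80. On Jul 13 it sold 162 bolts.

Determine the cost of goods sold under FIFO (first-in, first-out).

COGS = $8,737.35

Jul 8, 463 sold [FIFO — oldest first]: 257 @ $8.50 + 206 @ $10.55 = $4,357.80
Jul 11, 314 sold [FIFO — oldest first]: 109 @ $10.55 + 205 @ $8.80 = $2,953.95
Jul 13, 162 sold [FIFO — oldest first]: 124 @ $8.80 + 38 @ $8.80 = $1,425.60
Total COGS = $4,357.80 + $2,953.95 + $1,425.60 = $8,737.35
Ending inventory: 113 @ $8.80 = $994.40
Check: goods available $9,731.75 = COGS $8,737.35 + ending $994.40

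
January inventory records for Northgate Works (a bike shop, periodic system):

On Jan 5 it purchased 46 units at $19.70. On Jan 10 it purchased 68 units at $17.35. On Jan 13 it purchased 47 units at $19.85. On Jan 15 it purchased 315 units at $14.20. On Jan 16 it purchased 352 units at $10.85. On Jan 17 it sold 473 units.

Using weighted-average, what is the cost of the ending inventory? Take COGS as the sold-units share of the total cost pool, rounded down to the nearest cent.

Ending inventory = $4,849.59

Jan 17, sell 473: 473/828 × $11,311.15 → $6,461.56
Ending inventory (cost pool remaining) = $4,849.59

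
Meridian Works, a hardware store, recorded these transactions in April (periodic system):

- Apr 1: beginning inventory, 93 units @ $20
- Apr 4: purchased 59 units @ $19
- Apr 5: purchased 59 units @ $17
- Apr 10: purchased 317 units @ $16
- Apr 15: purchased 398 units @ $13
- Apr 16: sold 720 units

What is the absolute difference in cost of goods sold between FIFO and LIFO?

$1,221

FIFO COGS: 93 @ $20 + 59 @ $19 + 59 @ $17 + 317 @ $16 + 192 @ $13 = $11,552
LIFO COGS: 398 @ $13 + 317 @ $16 + 5 @ $17 = $10,331
Difference = |$11,552 − $10,331| = $1,221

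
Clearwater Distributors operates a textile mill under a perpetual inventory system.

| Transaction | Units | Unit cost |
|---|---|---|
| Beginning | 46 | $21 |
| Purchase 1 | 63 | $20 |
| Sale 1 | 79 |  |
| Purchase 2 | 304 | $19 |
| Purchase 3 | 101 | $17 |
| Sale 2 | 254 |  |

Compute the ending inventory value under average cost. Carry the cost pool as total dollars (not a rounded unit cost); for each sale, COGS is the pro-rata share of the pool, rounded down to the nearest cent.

Ending inventory = $3,372.71

After Beginning: 46 on hand, pool $966.00 (≈ $21.0000 each)
After Purchase 1: 109 on hand, pool $2,226.00 (≈ $20.4220 each)
Sale 1, sell 79: 79/109 × $2,226.00 → $1,613.33
After Purchase 2: 334 on hand, pool $6,388.67 (≈ $19.1278 each)
After Purchase 3: 435 on hand, pool $8,105.67 (≈ $18.6337 each)
Sale 2, sell 254: 254/435 × $8,105.67 → $4,732.96
Total COGS = $1,613.33 + $4,732.96 = $6,346.29
Ending inventory (cost pool remaining) = $3,372.71
Check: goods available $9,719.00 = COGS $6,346.29 + ending $3,372.71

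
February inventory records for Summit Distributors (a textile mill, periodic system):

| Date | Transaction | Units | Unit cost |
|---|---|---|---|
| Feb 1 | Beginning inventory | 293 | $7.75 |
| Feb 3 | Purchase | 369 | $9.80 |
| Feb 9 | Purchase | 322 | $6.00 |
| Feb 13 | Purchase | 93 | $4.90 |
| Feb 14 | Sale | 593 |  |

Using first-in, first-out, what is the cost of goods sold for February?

Feb 14, 593 sold [FIFO — oldest first]: 293 @ $7.75 + 300 @ $9.80 = $5,210.75
Ending inventory: 69 @ $9.80 + 322 @ $6.00 + 93 @ $4.90 = $3,063.90
Check: goods available $8,274.65 = COGS $5,210.75 + ending $3,063.90

COGS = $5,210.75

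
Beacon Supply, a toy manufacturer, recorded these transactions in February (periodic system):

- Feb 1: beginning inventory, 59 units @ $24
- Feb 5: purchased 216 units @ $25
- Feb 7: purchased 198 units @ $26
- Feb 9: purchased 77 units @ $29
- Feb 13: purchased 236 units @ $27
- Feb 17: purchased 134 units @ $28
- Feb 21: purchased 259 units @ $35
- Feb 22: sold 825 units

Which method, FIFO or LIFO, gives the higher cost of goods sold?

LIFO

FIFO COGS: 59 @ $24 + 216 @ $25 + 198 @ $26 + 77 @ $29 + 236 @ $27 + 39 @ $28 = $21,661
LIFO COGS: 259 @ $35 + 134 @ $28 + 236 @ $27 + 77 @ $29 + 119 @ $26 = $24,516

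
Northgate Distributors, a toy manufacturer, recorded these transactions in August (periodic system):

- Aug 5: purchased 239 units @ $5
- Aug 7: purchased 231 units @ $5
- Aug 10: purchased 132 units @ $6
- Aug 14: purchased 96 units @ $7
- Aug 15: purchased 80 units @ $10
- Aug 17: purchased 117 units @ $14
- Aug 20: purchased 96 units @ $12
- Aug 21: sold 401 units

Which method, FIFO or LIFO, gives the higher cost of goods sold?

LIFO

FIFO COGS: 239 @ $5 + 162 @ $5 = $2,005
LIFO COGS: 96 @ $12 + 117 @ $14 + 80 @ $10 + 96 @ $7 + 12 @ $6 = $4,334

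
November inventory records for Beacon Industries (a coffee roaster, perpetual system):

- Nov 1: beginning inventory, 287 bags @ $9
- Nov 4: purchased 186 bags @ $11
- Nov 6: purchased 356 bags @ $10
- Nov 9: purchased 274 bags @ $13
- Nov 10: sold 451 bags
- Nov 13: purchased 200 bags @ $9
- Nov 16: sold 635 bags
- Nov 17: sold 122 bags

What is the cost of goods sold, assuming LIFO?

Nov 10, 451 sold [LIFO — newest first]: 274 @ $13 + 177 @ $10 = $5,332
Nov 16, 635 sold [LIFO — newest first]: 200 @ $9 + 179 @ $10 + 186 @ $11 + 70 @ $9 = $6,266
Nov 17, 122 sold [LIFO — newest first]: 122 @ $9 = $1,098
Total COGS = $5,332 + $6,266 + $1,098 = $12,696
Ending inventory: 95 @ $9 = $855

COGS = $12,696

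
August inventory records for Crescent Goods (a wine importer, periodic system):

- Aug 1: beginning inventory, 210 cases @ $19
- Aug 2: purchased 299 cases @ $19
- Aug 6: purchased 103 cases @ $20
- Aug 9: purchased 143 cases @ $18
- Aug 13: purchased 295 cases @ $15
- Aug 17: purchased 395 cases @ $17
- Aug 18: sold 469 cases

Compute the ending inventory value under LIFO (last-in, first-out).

Ending inventory = $17,620

Aug 18, 469 sold [LIFO — newest first]: 395 @ $17 + 74 @ $15 = $7,825
Ending inventory: 210 @ $19 + 299 @ $19 + 103 @ $20 + 143 @ $18 + 221 @ $15 = $17,620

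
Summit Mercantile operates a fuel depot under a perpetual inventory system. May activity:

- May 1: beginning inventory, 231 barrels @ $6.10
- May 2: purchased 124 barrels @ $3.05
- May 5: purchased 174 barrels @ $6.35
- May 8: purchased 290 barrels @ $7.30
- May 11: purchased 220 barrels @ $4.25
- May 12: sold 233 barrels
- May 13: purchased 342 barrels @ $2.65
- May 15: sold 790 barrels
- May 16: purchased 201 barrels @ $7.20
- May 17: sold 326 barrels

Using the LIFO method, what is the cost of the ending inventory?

May 12, 233 sold [LIFO — newest first]: 220 @ $4.25 + 13 @ $7.30 = $1,029.90
May 15, 790 sold [LIFO — newest first]: 342 @ $2.65 + 277 @ $7.30 + 171 @ $6.35 = $4,014.25
May 17, 326 sold [LIFO — newest first]: 201 @ $7.20 + 3 @ $6.35 + 122 @ $3.05 = $1,838.35
Total COGS = $1,029.90 + $4,014.25 + $1,838.35 = $6,882.50
Ending inventory: 231 @ $6.10 + 2 @ $3.05 = $1,415.20

Ending inventory = $1,415.20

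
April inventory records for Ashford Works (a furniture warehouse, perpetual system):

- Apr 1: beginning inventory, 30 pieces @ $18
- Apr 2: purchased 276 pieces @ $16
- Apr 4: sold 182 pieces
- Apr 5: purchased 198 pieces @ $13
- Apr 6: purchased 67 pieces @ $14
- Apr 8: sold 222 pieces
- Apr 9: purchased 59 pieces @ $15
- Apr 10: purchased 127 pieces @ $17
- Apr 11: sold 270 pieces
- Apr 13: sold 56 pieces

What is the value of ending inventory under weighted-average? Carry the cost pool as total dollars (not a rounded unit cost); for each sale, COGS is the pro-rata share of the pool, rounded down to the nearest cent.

Ending inventory = $414.10

After Apr 1: 30 on hand, pool $540.00 (≈ $18.0000 each)
After Apr 2: 306 on hand, pool $4,956.00 (≈ $16.1961 each)
Apr 4, sell 182: 182/306 × $4,956.00 → $2,947.68
After Apr 5: 322 on hand, pool $4,582.32 (≈ $14.2308 each)
After Apr 6: 389 on hand, pool $5,520.32 (≈ $14.1911 each)
Apr 8, sell 222: 222/389 × $5,520.32 → $3,150.41
After Apr 9: 226 on hand, pool $3,254.91 (≈ $14.4023 each)
After Apr 10: 353 on hand, pool $5,413.91 (≈ $15.3369 each)
Apr 11, sell 270: 270/353 × $5,413.91 → $4,140.95
Apr 13, sell 56: 56/83 × $1,272.96 → $858.86
Total COGS = $2,947.68 + $3,150.41 + $4,140.95 + $858.86 = $11,097.90
Ending inventory (cost pool remaining) = $414.10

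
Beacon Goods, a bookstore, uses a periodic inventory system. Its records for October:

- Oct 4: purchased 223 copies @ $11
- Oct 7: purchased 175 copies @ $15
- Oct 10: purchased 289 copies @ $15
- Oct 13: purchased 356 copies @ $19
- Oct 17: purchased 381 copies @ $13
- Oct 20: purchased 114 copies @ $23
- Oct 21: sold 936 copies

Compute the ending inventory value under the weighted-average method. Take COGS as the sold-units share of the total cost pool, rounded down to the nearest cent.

Ending inventory = $9,296.95

Oct 21, sell 936: 936/1538 × $23,752.00 → $14,455.05
Ending inventory (cost pool remaining) = $9,296.95
Check: goods available $23,752.00 = COGS $14,455.05 + ending $9,296.95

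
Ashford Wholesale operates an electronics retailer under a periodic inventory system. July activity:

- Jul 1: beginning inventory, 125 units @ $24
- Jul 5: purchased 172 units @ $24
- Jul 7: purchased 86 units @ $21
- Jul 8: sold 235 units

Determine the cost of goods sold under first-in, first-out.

COGS = $5,640

Jul 8, 235 sold [FIFO — oldest first]: 125 @ $24 + 110 @ $24 = $5,640
Ending inventory: 62 @ $24 + 86 @ $21 = $3,294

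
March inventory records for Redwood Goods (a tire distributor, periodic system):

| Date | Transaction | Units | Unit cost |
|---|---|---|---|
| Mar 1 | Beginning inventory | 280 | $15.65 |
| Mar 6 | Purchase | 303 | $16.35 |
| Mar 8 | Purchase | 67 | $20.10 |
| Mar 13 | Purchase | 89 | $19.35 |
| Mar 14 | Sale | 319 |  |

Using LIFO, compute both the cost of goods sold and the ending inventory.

COGS = $5,733.90; ending inventory = $6,671.00

Mar 14, 319 sold [LIFO — newest first]: 89 @ $19.35 + 67 @ $20.10 + 163 @ $16.35 = $5,733.90
Ending inventory: 280 @ $15.65 + 140 @ $16.35 = $6,671.00
Check: goods available $12,404.90 = COGS $5,733.90 + ending $6,671.00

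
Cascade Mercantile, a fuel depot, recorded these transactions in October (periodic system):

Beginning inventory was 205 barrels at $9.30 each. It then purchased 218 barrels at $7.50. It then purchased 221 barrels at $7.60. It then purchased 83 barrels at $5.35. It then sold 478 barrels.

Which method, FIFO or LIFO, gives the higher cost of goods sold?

FIFO COGS: 205 @ $9.30 + 218 @ $7.50 + 55 @ $7.60 = $3,959.50
LIFO COGS: 83 @ $5.35 + 221 @ $7.60 + 174 @ $7.50 = $3,428.65

FIFO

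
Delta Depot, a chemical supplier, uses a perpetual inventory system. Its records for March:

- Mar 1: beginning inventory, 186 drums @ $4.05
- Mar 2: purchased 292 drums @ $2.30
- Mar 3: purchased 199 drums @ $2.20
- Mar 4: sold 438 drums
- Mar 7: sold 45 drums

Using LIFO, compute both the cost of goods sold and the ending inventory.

COGS = $1,091.00; ending inventory = $771.70

Mar 4, 438 sold [LIFO — newest first]: 199 @ $2.20 + 239 @ $2.30 = $987.50
Mar 7, 45 sold [LIFO — newest first]: 45 @ $2.30 = $103.50
Total COGS = $987.50 + $103.50 = $1,091.00
Ending inventory: 186 @ $4.05 + 8 @ $2.30 = $771.70
Check: goods available $1,862.70 = COGS $1,091.00 + ending $771.70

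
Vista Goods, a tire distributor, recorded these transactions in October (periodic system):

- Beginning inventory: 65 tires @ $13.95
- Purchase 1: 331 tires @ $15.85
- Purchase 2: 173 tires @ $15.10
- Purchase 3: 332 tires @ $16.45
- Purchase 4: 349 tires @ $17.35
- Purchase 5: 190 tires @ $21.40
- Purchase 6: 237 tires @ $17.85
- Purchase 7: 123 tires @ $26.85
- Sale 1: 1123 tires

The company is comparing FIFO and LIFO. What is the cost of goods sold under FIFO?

COGS = $18,078.50

FIFO COGS: 65 @ $13.95 + 331 @ $15.85 + 173 @ $15.10 + 332 @ $16.45 + 222 @ $17.35 = $18,078.50
LIFO COGS: 123 @ $26.85 + 237 @ $17.85 + 190 @ $21.40 + 349 @ $17.35 + 224 @ $16.45 = $21,338.95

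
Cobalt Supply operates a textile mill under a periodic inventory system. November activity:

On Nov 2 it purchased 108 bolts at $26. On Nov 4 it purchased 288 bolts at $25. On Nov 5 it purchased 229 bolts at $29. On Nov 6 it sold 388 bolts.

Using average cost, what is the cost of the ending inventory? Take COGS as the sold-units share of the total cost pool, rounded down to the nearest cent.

Ending inventory = $6,313.31

Nov 6, sell 388: 388/625 × $16,649.00 → $10,335.69
Ending inventory (cost pool remaining) = $6,313.31
Check: goods available $16,649.00 = COGS $10,335.69 + ending $6,313.31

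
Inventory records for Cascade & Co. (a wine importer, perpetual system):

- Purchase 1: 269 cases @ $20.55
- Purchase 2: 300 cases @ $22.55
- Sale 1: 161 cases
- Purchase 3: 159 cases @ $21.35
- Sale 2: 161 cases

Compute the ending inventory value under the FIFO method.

Sale 1 (161) [FIFO — oldest first]: 161 @ $20.55 = $3,308.55
Sale 2 (161) [FIFO — oldest first]: 108 @ $20.55 + 53 @ $22.55 = $3,414.55
Total COGS = $3,308.55 + $3,414.55 = $6,723.10
Ending inventory: 247 @ $22.55 + 159 @ $21.35 = $8,964.50

Ending inventory = $8,964.50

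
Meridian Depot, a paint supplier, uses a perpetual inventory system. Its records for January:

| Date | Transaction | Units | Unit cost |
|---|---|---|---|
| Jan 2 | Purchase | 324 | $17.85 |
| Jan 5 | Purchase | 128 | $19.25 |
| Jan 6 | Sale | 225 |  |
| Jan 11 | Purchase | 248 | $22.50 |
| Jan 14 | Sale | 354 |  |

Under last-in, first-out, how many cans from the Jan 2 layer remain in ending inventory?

Jan 6, 225 sold [LIFO — newest first]: 128 @ $19.25 + 97 @ $17.85 = $4,195.45
Jan 14, 354 sold [LIFO — newest first]: 248 @ $22.50 + 106 @ $17.85 = $7,472.10
Total COGS = $4,195.45 + $7,472.10 = $11,667.55
Ending inventory: 121 @ $17.85 = $2,159.85

121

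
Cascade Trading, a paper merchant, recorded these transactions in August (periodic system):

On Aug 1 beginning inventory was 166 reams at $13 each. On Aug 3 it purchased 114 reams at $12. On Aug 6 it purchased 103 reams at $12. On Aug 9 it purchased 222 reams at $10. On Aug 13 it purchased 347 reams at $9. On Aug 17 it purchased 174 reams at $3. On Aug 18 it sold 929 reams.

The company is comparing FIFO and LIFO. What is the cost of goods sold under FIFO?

COGS = $9,898

FIFO COGS: 166 @ $13 + 114 @ $12 + 103 @ $12 + 222 @ $10 + 324 @ $9 = $9,898
LIFO COGS: 174 @ $3 + 347 @ $9 + 222 @ $10 + 103 @ $12 + 83 @ $12 = $8,097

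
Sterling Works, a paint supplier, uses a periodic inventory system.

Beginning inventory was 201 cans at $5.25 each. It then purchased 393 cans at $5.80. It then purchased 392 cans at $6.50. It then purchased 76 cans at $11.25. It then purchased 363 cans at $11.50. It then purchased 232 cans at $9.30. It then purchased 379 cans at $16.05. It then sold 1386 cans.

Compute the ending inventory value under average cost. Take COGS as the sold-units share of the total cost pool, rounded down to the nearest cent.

Sale 1, sell 1386: 1386/2036 × $19,152.70 → $13,038.13
Ending inventory (cost pool remaining) = $6,114.57

Ending inventory = $6,114.57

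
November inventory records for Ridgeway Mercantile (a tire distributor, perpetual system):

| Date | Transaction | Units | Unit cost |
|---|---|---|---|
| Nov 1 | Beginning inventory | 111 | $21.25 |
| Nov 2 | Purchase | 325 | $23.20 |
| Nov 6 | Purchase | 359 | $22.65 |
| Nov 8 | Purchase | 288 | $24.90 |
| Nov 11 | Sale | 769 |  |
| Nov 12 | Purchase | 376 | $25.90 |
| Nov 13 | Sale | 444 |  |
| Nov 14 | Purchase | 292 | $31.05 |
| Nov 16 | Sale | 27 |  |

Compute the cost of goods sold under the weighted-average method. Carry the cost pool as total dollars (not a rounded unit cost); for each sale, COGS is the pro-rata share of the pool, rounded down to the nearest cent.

After Nov 1: 111 on hand, pool $2,358.75 (≈ $21.2500 each)
After Nov 2: 436 on hand, pool $9,898.75 (≈ $22.7036 each)
After Nov 6: 795 on hand, pool $18,030.10 (≈ $22.6794 each)
After Nov 8: 1083 on hand, pool $25,201.30 (≈ $23.2699 each)
Nov 11, sell 769: 769/1083 × $25,201.30 → $17,894.55
After Nov 12: 690 on hand, pool $17,045.15 (≈ $24.7031 each)
Nov 13, sell 444: 444/690 × $17,045.15 → $10,968.18
After Nov 14: 538 on hand, pool $15,143.57 (≈ $28.1479 each)
Nov 16, sell 27: 27/538 × $15,143.57 → $759.99
Total COGS = $17,894.55 + $10,968.18 + $759.99 = $29,622.72
Ending inventory (cost pool remaining) = $14,383.58
Check: goods available $44,006.30 = COGS $29,622.72 + ending $14,383.58

COGS = $29,622.72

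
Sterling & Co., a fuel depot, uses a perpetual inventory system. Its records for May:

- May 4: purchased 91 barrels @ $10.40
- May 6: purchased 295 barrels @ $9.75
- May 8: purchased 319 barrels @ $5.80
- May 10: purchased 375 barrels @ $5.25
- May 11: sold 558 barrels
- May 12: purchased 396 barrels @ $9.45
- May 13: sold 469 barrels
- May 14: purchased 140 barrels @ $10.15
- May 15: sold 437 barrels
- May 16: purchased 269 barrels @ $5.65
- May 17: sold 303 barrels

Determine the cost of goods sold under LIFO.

May 11, 558 sold [LIFO — newest first]: 375 @ $5.25 + 183 @ $5.80 = $3,030.15
May 13, 469 sold [LIFO — newest first]: 396 @ $9.45 + 73 @ $5.80 = $4,165.60
May 15, 437 sold [LIFO — newest first]: 140 @ $10.15 + 63 @ $5.80 + 234 @ $9.75 = $4,067.90
May 17, 303 sold [LIFO — newest first]: 269 @ $5.65 + 34 @ $9.75 = $1,851.35
Total COGS = $3,030.15 + $4,165.60 + $4,067.90 + $1,851.35 = $13,115.00
Ending inventory: 91 @ $10.40 + 27 @ $9.75 = $1,209.65
Check: goods available $14,324.65 = COGS $13,115.00 + ending $1,209.65

COGS = $13,115.00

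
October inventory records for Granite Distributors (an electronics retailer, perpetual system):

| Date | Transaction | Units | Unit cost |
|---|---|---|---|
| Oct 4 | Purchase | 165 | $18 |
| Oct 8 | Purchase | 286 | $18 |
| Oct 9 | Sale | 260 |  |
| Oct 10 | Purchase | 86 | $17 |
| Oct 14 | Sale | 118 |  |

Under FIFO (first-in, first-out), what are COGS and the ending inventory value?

Oct 9, 260 sold [FIFO — oldest first]: 165 @ $18 + 95 @ $18 = $4,680
Oct 14, 118 sold [FIFO — oldest first]: 118 @ $18 = $2,124
Total COGS = $4,680 + $2,124 = $6,804
Ending inventory: 73 @ $18 + 86 @ $17 = $2,776

COGS = $6,804; ending inventory = $2,776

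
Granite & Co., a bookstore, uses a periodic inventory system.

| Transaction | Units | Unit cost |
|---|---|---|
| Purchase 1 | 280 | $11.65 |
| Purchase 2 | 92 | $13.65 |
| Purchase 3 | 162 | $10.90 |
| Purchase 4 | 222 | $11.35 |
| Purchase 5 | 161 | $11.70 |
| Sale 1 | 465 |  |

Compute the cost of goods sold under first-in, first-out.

COGS = $5,531.50

Sale 1 (465) [FIFO — oldest first]: 280 @ $11.65 + 92 @ $13.65 + 93 @ $10.90 = $5,531.50
Ending inventory: 69 @ $10.90 + 222 @ $11.35 + 161 @ $11.70 = $5,155.50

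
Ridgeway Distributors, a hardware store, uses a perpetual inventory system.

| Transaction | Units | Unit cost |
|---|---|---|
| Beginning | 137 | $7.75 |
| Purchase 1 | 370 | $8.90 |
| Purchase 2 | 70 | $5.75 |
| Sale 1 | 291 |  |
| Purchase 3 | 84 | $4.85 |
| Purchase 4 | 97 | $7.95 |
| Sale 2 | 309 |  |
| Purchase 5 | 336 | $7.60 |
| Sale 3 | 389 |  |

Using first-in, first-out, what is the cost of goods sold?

Sale 1 (291) [FIFO — oldest first]: 137 @ $7.75 + 154 @ $8.90 = $2,432.35
Sale 2 (309) [FIFO — oldest first]: 216 @ $8.90 + 70 @ $5.75 + 23 @ $4.85 = $2,436.45
Sale 3 (389) [FIFO — oldest first]: 61 @ $4.85 + 97 @ $7.95 + 231 @ $7.60 = $2,822.60
Total COGS = $2,432.35 + $2,436.45 + $2,822.60 = $7,691.40
Ending inventory: 105 @ $7.60 = $798.00
Check: goods available $8,489.40 = COGS $7,691.40 + ending $798.00

COGS = $7,691.40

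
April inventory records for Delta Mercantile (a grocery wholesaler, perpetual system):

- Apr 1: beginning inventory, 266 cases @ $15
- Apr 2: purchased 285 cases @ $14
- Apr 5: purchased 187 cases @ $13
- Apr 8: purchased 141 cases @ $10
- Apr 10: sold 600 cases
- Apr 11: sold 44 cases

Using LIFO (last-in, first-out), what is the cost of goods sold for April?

Apr 10, 600 sold [LIFO — newest first]: 141 @ $10 + 187 @ $13 + 272 @ $14 = $7,649
Apr 11, 44 sold [LIFO — newest first]: 13 @ $14 + 31 @ $15 = $647
Total COGS = $7,649 + $647 = $8,296
Ending inventory: 235 @ $15 = $3,525
Check: goods available $11,821 = COGS $8,296 + ending $3,525

COGS = $8,296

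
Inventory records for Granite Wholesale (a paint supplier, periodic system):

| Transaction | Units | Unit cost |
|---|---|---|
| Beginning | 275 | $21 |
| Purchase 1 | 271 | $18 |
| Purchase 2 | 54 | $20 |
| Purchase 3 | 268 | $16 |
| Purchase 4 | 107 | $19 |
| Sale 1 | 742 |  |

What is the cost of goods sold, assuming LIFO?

Sale 1 (742) [LIFO — newest first]: 107 @ $19 + 268 @ $16 + 54 @ $20 + 271 @ $18 + 42 @ $21 = $13,161
Ending inventory: 233 @ $21 = $4,893
Check: goods available $18,054 = COGS $13,161 + ending $4,893

COGS = $13,161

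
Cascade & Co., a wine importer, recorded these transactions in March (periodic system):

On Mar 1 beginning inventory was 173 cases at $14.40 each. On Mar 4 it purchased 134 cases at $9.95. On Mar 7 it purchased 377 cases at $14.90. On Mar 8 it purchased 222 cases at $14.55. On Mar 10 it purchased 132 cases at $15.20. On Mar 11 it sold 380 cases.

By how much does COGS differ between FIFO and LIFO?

$711.70

FIFO COGS: 173 @ $14.40 + 134 @ $9.95 + 73 @ $14.90 = $4,912.20
LIFO COGS: 132 @ $15.20 + 222 @ $14.55 + 26 @ $14.90 = $5,623.90
Difference = |$4,912.20 − $5,623.90| = $711.70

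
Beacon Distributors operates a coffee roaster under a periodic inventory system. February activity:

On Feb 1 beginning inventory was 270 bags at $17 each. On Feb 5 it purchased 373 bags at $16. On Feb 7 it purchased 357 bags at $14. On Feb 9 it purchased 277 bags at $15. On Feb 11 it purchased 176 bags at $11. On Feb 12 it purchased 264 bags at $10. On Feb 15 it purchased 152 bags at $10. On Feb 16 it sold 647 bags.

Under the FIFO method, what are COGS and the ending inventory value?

Feb 16, 647 sold [FIFO — oldest first]: 270 @ $17 + 373 @ $16 + 4 @ $14 = $10,614
Ending inventory: 353 @ $14 + 277 @ $15 + 176 @ $11 + 264 @ $10 + 152 @ $10 = $15,193
Check: goods available $25,807 = COGS $10,614 + ending $15,193

COGS = $10,614; ending inventory = $15,193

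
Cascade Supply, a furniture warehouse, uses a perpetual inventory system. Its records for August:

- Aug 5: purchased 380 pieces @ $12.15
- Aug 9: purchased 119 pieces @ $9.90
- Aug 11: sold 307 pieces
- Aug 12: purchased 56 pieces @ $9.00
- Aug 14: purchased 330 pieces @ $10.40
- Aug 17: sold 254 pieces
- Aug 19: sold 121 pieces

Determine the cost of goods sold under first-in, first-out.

Aug 11, 307 sold [FIFO — oldest first]: 307 @ $12.15 = $3,730.05
Aug 17, 254 sold [FIFO — oldest first]: 73 @ $12.15 + 119 @ $9.90 + 56 @ $9.00 + 6 @ $10.40 = $2,631.45
Aug 19, 121 sold [FIFO — oldest first]: 121 @ $10.40 = $1,258.40
Total COGS = $3,730.05 + $2,631.45 + $1,258.40 = $7,619.90
Ending inventory: 203 @ $10.40 = $2,111.20

COGS = $7,619.90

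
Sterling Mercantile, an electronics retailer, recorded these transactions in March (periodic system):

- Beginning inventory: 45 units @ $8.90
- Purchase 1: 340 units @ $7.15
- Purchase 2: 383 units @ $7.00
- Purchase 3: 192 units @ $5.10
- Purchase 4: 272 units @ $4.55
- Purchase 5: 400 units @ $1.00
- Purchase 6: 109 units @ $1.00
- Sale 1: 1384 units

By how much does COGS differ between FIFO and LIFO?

FIFO COGS: 45 @ $8.90 + 340 @ $7.15 + 383 @ $7.00 + 192 @ $5.10 + 272 @ $4.55 + 152 @ $1.00 = $7,881.30
LIFO COGS: 109 @ $1.00 + 400 @ $1.00 + 272 @ $4.55 + 192 @ $5.10 + 383 @ $7.00 + 28 @ $7.15 = $5,607.00
Difference = |$7,881.30 − $5,607.00| = $2,274.30

$2,274.30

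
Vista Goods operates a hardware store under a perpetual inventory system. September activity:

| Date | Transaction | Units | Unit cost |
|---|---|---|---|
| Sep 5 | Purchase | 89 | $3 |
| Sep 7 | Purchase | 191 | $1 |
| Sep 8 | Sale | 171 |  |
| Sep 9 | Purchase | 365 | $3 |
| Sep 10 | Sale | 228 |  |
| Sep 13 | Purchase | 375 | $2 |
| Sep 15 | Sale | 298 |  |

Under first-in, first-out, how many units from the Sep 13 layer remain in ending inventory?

Sep 8, 171 sold [FIFO — oldest first]: 89 @ $3 + 82 @ $1 = $349
Sep 10, 228 sold [FIFO — oldest first]: 109 @ $1 + 119 @ $3 = $466
Sep 15, 298 sold [FIFO — oldest first]: 246 @ $3 + 52 @ $2 = $842
Total COGS = $349 + $466 + $842 = $1,657
Ending inventory: 323 @ $2 = $646

323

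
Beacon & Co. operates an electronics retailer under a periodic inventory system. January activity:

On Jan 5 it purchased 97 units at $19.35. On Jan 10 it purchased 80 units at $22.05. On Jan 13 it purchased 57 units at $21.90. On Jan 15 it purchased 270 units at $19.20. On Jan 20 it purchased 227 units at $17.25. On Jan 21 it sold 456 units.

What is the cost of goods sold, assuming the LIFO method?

COGS = $8,312.55

Jan 21, 456 sold [LIFO — newest first]: 227 @ $17.25 + 229 @ $19.20 = $8,312.55
Ending inventory: 97 @ $19.35 + 80 @ $22.05 + 57 @ $21.90 + 41 @ $19.20 = $5,676.45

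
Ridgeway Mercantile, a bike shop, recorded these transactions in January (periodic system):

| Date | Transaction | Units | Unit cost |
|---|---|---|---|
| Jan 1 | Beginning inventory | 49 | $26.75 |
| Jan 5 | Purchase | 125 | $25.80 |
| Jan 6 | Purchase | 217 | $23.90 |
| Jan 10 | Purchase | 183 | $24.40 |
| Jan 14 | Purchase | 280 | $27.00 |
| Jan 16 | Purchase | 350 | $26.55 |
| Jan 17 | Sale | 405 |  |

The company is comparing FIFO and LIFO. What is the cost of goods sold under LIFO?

COGS = $10,777.50

FIFO COGS: 49 @ $26.75 + 125 @ $25.80 + 217 @ $23.90 + 14 @ $24.40 = $10,063.65
LIFO COGS: 350 @ $26.55 + 55 @ $27.00 = $10,777.50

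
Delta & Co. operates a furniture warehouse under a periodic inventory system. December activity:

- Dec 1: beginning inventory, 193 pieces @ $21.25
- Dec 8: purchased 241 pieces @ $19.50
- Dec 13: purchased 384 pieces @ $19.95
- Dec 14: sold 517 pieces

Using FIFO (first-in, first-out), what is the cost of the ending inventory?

Dec 14, 517 sold [FIFO — oldest first]: 193 @ $21.25 + 241 @ $19.50 + 83 @ $19.95 = $10,456.60
Ending inventory: 301 @ $19.95 = $6,004.95

Ending inventory = $6,004.95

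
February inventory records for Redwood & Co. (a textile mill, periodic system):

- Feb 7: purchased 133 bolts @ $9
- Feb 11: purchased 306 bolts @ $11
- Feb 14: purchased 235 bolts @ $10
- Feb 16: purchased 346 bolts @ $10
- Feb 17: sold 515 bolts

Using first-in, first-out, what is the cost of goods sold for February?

Feb 17, 515 sold [FIFO — oldest first]: 133 @ $9 + 306 @ $11 + 76 @ $10 = $5,323
Ending inventory: 159 @ $10 + 346 @ $10 = $5,050
Check: goods available $10,373 = COGS $5,323 + ending $5,050

COGS = $5,323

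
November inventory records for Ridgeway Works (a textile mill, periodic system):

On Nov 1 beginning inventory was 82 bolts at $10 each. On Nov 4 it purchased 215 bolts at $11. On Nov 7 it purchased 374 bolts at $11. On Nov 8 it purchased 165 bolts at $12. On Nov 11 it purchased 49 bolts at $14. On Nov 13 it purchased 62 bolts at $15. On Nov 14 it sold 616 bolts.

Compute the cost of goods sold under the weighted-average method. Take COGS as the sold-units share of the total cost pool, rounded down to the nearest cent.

Nov 14, sell 616: 616/947 × $10,895.00 → $7,086.92
Ending inventory (cost pool remaining) = $3,808.08

COGS = $7,086.92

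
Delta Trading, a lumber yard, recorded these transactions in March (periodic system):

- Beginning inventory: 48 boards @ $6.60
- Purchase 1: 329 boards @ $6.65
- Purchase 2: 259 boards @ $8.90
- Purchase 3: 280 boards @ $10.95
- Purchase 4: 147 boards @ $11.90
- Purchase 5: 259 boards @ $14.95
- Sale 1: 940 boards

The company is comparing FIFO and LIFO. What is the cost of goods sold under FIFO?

COGS = $8,161.35

FIFO COGS: 48 @ $6.60 + 329 @ $6.65 + 259 @ $8.90 + 280 @ $10.95 + 24 @ $11.90 = $8,161.35
LIFO COGS: 259 @ $14.95 + 147 @ $11.90 + 280 @ $10.95 + 254 @ $8.90 = $10,947.95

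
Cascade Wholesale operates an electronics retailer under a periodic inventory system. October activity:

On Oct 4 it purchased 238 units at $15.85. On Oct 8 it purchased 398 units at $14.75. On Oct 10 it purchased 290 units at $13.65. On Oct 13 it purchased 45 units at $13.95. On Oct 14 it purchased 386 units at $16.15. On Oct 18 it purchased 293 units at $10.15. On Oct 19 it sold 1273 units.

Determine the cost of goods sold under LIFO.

Oct 19, 1273 sold [LIFO — newest first]: 293 @ $10.15 + 386 @ $16.15 + 45 @ $13.95 + 290 @ $13.65 + 259 @ $14.75 = $17,614.35
Ending inventory: 238 @ $15.85 + 139 @ $14.75 = $5,822.55
Check: goods available $23,436.90 = COGS $17,614.35 + ending $5,822.55

COGS = $17,614.35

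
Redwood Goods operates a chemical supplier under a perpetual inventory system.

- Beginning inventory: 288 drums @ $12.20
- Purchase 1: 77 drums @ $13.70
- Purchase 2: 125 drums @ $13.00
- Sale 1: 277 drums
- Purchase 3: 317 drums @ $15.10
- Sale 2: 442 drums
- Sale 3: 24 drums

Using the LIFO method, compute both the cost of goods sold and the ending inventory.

Sale 1 (277) [LIFO — newest first]: 125 @ $13.00 + 77 @ $13.70 + 75 @ $12.20 = $3,594.90
Sale 2 (442) [LIFO — newest first]: 317 @ $15.10 + 125 @ $12.20 = $6,311.70
Sale 3 (24) [LIFO — newest first]: 24 @ $12.20 = $292.80
Total COGS = $3,594.90 + $6,311.70 + $292.80 = $10,199.40
Ending inventory: 64 @ $12.20 = $780.80

COGS = $10,199.40; ending inventory = $780.80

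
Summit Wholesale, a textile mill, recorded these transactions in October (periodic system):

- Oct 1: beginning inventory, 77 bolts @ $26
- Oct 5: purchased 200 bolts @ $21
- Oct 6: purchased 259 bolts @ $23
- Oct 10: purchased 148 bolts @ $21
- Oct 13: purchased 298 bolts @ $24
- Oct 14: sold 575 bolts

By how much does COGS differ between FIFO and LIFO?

FIFO COGS: 77 @ $26 + 200 @ $21 + 259 @ $23 + 39 @ $21 = $12,978
LIFO COGS: 298 @ $24 + 148 @ $21 + 129 @ $23 = $13,227
Difference = |$12,978 − $13,227| = $249

$249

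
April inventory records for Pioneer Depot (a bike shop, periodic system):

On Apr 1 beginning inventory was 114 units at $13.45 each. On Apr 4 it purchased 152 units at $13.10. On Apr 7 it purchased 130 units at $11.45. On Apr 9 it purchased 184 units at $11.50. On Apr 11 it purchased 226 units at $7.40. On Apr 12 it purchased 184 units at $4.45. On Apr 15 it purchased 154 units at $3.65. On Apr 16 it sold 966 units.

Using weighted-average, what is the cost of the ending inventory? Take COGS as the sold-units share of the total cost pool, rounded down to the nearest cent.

Ending inventory = $1,584.31

Apr 16, sell 966: 966/1144 × $10,182.30 → $8,597.99
Ending inventory (cost pool remaining) = $1,584.31
Check: goods available $10,182.30 = COGS $8,597.99 + ending $1,584.31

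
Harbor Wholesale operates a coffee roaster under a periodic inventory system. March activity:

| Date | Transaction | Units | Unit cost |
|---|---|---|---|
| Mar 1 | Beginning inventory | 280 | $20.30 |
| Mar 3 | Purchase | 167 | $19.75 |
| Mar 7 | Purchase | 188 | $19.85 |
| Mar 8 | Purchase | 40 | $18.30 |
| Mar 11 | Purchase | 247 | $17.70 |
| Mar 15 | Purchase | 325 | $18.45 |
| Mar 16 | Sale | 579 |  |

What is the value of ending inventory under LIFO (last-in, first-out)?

Ending inventory = $13,317.95

Mar 16, 579 sold [LIFO — newest first]: 325 @ $18.45 + 247 @ $17.70 + 7 @ $18.30 = $10,496.25
Ending inventory: 280 @ $20.30 + 167 @ $19.75 + 188 @ $19.85 + 33 @ $18.30 = $13,317.95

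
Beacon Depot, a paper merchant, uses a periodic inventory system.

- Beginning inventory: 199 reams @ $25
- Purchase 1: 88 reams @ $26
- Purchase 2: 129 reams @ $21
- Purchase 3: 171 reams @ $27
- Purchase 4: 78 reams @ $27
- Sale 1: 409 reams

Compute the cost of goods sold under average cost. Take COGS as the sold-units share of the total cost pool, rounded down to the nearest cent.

COGS = $10,268.05

Sale 1, sell 409: 409/665 × $16,695.00 → $10,268.05
Ending inventory (cost pool remaining) = $6,426.95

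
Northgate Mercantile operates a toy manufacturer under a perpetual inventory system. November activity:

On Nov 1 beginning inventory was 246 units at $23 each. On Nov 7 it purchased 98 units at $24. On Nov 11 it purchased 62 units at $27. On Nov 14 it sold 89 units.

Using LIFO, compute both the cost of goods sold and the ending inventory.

Nov 14, 89 sold [LIFO — newest first]: 62 @ $27 + 27 @ $24 = $2,322
Ending inventory: 246 @ $23 + 71 @ $24 = $7,362
Check: goods available $9,684 = COGS $2,322 + ending $7,362

COGS = $2,322; ending inventory = $7,362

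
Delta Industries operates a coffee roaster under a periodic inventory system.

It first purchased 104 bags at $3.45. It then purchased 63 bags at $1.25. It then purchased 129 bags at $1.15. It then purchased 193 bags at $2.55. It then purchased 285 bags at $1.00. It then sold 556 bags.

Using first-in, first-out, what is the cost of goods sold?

COGS = $1,145.05

Sale 1 (556) [FIFO — oldest first]: 104 @ $3.45 + 63 @ $1.25 + 129 @ $1.15 + 193 @ $2.55 + 67 @ $1.00 = $1,145.05
Ending inventory: 218 @ $1.00 = $218.00
Check: goods available $1,363.05 = COGS $1,145.05 + ending $218.00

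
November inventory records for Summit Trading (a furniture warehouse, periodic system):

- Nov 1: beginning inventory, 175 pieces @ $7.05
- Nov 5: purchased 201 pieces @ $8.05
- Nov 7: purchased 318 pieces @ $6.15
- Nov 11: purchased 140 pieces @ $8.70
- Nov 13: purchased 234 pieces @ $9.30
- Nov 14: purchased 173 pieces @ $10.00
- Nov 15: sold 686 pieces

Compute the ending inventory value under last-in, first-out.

Nov 15, 686 sold [LIFO — newest first]: 173 @ $10.00 + 234 @ $9.30 + 140 @ $8.70 + 139 @ $6.15 = $5,979.05
Ending inventory: 175 @ $7.05 + 201 @ $8.05 + 179 @ $6.15 = $3,952.65

Ending inventory = $3,952.65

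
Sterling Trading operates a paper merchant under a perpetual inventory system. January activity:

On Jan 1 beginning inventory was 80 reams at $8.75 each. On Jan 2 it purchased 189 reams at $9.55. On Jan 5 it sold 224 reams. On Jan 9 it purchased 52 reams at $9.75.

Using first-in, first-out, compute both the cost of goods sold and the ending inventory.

Jan 5, 224 sold [FIFO — oldest first]: 80 @ $8.75 + 144 @ $9.55 = $2,075.20
Ending inventory: 45 @ $9.55 + 52 @ $9.75 = $936.75

COGS = $2,075.20; ending inventory = $936.75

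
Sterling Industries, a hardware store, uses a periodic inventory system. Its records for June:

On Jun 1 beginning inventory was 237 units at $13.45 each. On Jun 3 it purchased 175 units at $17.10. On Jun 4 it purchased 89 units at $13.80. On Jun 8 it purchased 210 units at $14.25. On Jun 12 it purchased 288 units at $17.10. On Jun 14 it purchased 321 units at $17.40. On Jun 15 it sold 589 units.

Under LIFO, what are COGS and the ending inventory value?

COGS = $10,168.20; ending inventory = $10,742.85

Jun 15, 589 sold [LIFO — newest first]: 321 @ $17.40 + 268 @ $17.10 = $10,168.20
Ending inventory: 237 @ $13.45 + 175 @ $17.10 + 89 @ $13.80 + 210 @ $14.25 + 20 @ $17.10 = $10,742.85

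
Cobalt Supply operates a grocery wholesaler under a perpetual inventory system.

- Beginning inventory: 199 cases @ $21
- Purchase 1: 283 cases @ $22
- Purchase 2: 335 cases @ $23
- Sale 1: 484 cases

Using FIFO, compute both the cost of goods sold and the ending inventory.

Sale 1 (484) [FIFO — oldest first]: 199 @ $21 + 283 @ $22 + 2 @ $23 = $10,451
Ending inventory: 333 @ $23 = $7,659

COGS = $10,451; ending inventory = $7,659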